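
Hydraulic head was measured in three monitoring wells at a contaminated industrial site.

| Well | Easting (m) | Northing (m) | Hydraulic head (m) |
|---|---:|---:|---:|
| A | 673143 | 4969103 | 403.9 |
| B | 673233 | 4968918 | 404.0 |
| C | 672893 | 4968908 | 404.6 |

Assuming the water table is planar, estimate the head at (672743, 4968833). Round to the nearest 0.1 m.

405.0 m

Taking A as reference: B−A = (90, -185, +0.1); C−A = (-250, -195, +0.7).
Determinant of the coordinate differences = 90·(-195) − (-250)·(-185) = -63800.
∂h/∂x = [(+0.1)·(-195) − (+0.7)·(-185)] / -63800 = -0.001724
∂h/∂y = [90·(+0.7) − (-250)·(+0.1)] / -63800 = -0.001379
h(672743, 4968833) = 403.9 + (-0.001724)·(-400) + (-0.001379)·(-270) = 403.9 +0.690 +0.372 = 404.962 m.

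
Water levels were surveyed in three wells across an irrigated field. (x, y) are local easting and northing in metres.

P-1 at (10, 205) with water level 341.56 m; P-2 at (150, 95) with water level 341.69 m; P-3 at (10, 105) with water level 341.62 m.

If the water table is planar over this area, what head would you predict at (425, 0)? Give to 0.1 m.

341.9 m

Taking P-1 as reference: P-2−P-1 = (140, -110, +0.13); P-3−P-1 = (0, -100, +0.06).
Solve a·Δx + b·Δy = Δh: det = 140·(-100) − 0·(-110) = -14000.
∂h/∂x = [(+0.13)·(-100) − (+0.06)·(-110)] / -14000 = +0.0004571
∂h/∂y = [140·(+0.06) − 0·(+0.13)] / -14000 = -0.0006000
h(425, 0) = 341.56 + (+0.0004571)·(415) + (-0.0006000)·(-205) = 341.56 +0.190 +0.123 = 341.873 m.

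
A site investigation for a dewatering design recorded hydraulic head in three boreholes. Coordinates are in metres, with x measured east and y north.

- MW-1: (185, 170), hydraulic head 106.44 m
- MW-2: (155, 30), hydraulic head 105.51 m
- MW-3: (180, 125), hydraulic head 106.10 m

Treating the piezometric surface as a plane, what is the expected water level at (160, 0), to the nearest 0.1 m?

105.2 m

With h = a·x + b·y + c and MW-1 as origin, the differences give:
  (-30)·a + (-140)·b = -0.93
  (-5)·a + (-45)·b = -0.34
Eliminate b (×(-45) and ×(-140), subtract): 650·a = -5.750 → a = ∂h/∂x = -0.008846
Back-substitute: b = ∂h/∂y = +0.008538.
h(160, 0) = 106.44 + (-0.008846)·(-25) + (+0.008538)·(-170) = 106.44 +0.221 -1.452 = 105.210 m.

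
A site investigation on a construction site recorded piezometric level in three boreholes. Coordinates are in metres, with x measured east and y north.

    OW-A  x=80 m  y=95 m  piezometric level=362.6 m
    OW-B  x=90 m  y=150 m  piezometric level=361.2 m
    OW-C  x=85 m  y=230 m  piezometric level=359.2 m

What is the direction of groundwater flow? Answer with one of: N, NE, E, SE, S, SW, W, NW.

N

Three-point gradient (reference OW-A): Δ to OW-B = (10, 55, -1.4), Δ to OW-C = (5, 135, -3.4).
∂h/∂x = -0.001860, ∂h/∂y = -0.02512 (det = 1075).
Flow = −∇h = (+0.001860 east, +0.02512 north), which points north.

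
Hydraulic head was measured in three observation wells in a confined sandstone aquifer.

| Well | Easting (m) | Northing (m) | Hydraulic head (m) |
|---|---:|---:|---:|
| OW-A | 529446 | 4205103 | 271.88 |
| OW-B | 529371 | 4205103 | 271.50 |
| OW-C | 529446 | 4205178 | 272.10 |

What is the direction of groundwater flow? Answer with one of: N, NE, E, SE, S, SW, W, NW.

∂h/∂x = (271.50 − 271.88) / (529371 − 529446) = +0.005067
∂h/∂y = (272.10 − 271.88) / (4205178 − 4205103) = +0.002933
Flow = −∇h = (-0.005067 east, -0.002933 north), which points southwest.

SW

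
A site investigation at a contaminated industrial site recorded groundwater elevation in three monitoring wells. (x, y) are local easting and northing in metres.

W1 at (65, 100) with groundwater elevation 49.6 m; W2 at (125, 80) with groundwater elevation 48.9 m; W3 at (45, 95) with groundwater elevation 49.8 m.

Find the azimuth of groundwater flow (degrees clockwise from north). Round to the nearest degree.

105°

Taking W1 as reference: W2−W1 = (60, -20, -0.7); W3−W1 = (-20, -5, +0.2).
Solve a·Δx + b·Δy = Δh: det = 60·(-5) − (-20)·(-20) = -700.
∂h/∂x = [(-0.7)·(-5) − (+0.2)·(-20)] / -700 = -0.01071
∂h/∂y = [60·(+0.2) − (-20)·(-0.7)] / -700 = +0.002857
Flow direction (−∇h) has components (+0.01071 E, -0.002857 N).
Azimuth = atan2(E, N) = atan2(+0.01071, -0.002857) = 104.9° ≈ 105°.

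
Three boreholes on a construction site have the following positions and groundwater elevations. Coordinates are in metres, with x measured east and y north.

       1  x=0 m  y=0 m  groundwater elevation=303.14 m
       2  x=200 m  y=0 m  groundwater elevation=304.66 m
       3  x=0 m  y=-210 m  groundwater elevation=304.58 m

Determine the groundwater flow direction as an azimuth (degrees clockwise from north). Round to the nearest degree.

∂h/∂x = (304.66 − 303.14) / (200 − 0) = +0.007600
∂h/∂y = (304.58 − 303.14) / (-210 − 0) = -0.006857
Flow direction (−∇h) has components (-0.007600 E, +0.006857 N).
Azimuth = atan2(E, N) = atan2(-0.007600, +0.006857) = 312.1° ≈ 312°.

312°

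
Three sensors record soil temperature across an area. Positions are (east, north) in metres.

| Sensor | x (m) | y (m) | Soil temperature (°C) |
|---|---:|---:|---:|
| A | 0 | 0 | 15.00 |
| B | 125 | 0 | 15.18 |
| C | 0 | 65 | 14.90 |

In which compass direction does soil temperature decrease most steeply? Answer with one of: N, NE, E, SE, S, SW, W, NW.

∂T/∂x = (15.18 − 15.00) / (125 − 0) = +0.001440
∂T/∂y = (14.90 − 15.00) / (65 − 0) = -0.001538
Steepest decrease is along −∇f = (-0.001440 E, +0.001538 N) → northwest.

NW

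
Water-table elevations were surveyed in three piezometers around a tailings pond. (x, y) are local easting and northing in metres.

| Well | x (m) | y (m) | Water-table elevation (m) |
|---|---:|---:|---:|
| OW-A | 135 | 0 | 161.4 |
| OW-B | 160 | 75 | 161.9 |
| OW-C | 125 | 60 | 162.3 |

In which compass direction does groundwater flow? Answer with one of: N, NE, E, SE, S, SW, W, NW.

SE

Taking OW-A as reference: OW-B−OW-A = (25, 75, +0.5); OW-C−OW-A = (-10, 60, +0.9).
Determinant of the coordinate differences = 25·60 − (-10)·75 = 2250.
∂h/∂x = [(+0.5)·60 − (+0.9)·75] / 2250 = -0.01667
∂h/∂y = [25·(+0.9) − (-10)·(+0.5)] / 2250 = +0.01222
Flow = −∇h = (+0.01667 east, -0.01222 north), which points southeast.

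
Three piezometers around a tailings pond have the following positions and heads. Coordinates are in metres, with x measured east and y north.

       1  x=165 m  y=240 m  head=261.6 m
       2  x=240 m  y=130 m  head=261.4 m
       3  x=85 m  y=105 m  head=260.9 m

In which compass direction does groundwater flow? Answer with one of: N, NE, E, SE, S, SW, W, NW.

SW

With h = a·x + b·y + c and 1 as origin, the differences give:
  75·a + (-110)·b = -0.2
  (-80)·a + (-135)·b = -0.7
Eliminate b (×(-135) and ×(-110), subtract): -18925·a = -50.00 → a = ∂h/∂x = +0.002642
Back-substitute: b = ∂h/∂y = +0.003620.
Flow = −∇h = (-0.002642 east, -0.003620 north), which points southwest.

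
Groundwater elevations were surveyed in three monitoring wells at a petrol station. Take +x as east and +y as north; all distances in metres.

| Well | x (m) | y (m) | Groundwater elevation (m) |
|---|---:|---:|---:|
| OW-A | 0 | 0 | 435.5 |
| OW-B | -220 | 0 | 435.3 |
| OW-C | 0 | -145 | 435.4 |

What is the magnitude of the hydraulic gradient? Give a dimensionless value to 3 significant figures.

0.00114

∂h/∂x = (435.3 − 435.5) / (-220 − 0) = +0.0009091
∂h/∂y = (435.4 − 435.5) / (-145 − 0) = +0.0006897
|∇h| = √(0.0009091² + 0.0006897²) = 0.001141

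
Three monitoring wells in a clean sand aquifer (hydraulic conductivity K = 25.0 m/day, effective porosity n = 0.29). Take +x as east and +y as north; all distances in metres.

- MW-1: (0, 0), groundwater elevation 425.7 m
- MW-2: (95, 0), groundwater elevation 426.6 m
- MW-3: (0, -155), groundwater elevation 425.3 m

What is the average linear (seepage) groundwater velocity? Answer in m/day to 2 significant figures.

∂h/∂x = (426.6 − 425.7) / (95 − 0) = +0.009474
∂h/∂y = (425.3 − 425.7) / (-155 − 0) = +0.002581
|∇h| = √(0.009474² + 0.002581²) = 0.009819
Seepage velocity v = K·i/n = 25.0 × 0.009819 / 0.29 = 0.8465 m/day.

0.85 m/day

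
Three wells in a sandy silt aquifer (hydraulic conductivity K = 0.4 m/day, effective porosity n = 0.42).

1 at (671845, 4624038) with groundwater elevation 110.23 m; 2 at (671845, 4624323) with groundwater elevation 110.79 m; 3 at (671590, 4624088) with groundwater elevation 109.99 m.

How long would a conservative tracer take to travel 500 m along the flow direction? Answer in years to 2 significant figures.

610 years

Taking 1 as reference: 2−1 = (0, 285, +0.56); 3−1 = (-255, 50, -0.24).
Solve a·Δx + b·Δy = Δh: det = 0·50 − (-255)·285 = 72675.
∂h/∂x = [(+0.56)·50 − (-0.24)·285] / 72675 = +0.001326
∂h/∂y = [0·(-0.24) − (-255)·(+0.56)] / 72675 = +0.001965
|∇h| = √(0.001326² + 0.001965²) = 0.002371
Seepage velocity v = K·i/n = 0.4 × 0.002371 / 0.42 = 0.002258 m/day.
t = 500 / 0.002258 = 2.214e+05 days = 606 years.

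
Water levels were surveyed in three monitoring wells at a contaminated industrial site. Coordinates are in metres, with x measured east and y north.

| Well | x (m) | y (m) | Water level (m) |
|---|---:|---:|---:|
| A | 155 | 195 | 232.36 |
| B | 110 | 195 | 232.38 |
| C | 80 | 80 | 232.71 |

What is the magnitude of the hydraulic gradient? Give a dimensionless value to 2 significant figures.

Differences from A: to B (Δx, Δy, Δh) = (-45, 0, +0.02); to C = (-75, -115, +0.35).
Determinant of the coordinate differences = (-45)·(-115) − (-75)·0 = 5175.
∂h/∂x = [(+0.02)·(-115) − (+0.35)·0] / 5175 = -0.0004444
∂h/∂y = [(-45)·(+0.35) − (-75)·(+0.02)] / 5175 = -0.002754
|∇h| = √(-0.0004444² + -0.002754²) = 0.00279

0.0028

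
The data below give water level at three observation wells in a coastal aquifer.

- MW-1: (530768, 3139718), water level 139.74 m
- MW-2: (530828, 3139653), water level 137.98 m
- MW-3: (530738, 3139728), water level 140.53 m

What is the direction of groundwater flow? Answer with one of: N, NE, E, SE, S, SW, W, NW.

E

Taking MW-1 as reference: MW-2−MW-1 = (60, -65, -1.76); MW-3−MW-1 = (-30, 10, +0.79).
Determinant of the coordinate differences = 60·10 − (-30)·(-65) = -1350.
∂h/∂x = [(-1.76)·10 − (+0.79)·(-65)] / -1350 = -0.02500
∂h/∂y = [60·(+0.79) − (-30)·(-1.76)] / -1350 = +0.004000
Flow = −∇h = (+0.02500 east, -0.004000 north), which points east.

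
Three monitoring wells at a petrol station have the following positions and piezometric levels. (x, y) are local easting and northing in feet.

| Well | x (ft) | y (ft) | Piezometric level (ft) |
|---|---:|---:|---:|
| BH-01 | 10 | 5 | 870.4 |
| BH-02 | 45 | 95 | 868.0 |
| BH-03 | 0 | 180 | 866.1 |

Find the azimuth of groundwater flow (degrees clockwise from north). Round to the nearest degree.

011°

With h = a·x + b·y + c and BH-01 as origin, the differences give:
  35·a + 90·b = -2.4
  (-10)·a + 175·b = -4.3
Eliminate b (×175 and ×90, subtract): 7025·a = -33.00 → a = ∂h/∂x = -0.004698
Back-substitute: b = ∂h/∂y = -0.02484.
Flow direction (−∇h) has components (+0.004698 E, +0.02484 N).
Azimuth = atan2(E, N) = atan2(+0.004698, +0.02484) = 10.7° ≈ 011°.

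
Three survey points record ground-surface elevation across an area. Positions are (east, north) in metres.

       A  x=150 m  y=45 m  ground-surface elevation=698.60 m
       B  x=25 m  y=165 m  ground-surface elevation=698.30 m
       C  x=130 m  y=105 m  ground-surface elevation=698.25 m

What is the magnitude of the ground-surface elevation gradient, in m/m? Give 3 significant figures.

Differences from A: to B (Δx, Δy, Δh) = (-125, 120, -0.30); to C = (-20, 60, -0.35).
Solve a·Δx + b·Δy = Δz: det = (-125)·60 − (-20)·120 = -5100.
∂z/∂x = [(-0.30)·60 − (-0.35)·120] / -5100 = -0.004706
∂z/∂y = [(-125)·(-0.35) − (-20)·(-0.30)] / -5100 = -0.007402
|∇f| = √(-0.004706² + -0.007402²) = 0.008771 m/m

0.00877 m/m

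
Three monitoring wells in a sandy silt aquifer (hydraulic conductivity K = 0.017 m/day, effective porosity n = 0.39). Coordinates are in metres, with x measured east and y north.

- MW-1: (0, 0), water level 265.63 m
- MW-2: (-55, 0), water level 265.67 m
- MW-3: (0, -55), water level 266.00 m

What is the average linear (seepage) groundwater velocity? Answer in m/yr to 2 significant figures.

∂h/∂x = (265.67 − 265.63) / (-55 − 0) = -0.0007273
∂h/∂y = (266.00 − 265.63) / (-55 − 0) = -0.006727
|∇h| = √(-0.0007273² + -0.006727²) = 0.006766
Seepage velocity v = K·i/n = 0.017 × 0.006766 / 0.39 = 0.0002949 m/day = 0.1077 m/yr.

0.11 m/yr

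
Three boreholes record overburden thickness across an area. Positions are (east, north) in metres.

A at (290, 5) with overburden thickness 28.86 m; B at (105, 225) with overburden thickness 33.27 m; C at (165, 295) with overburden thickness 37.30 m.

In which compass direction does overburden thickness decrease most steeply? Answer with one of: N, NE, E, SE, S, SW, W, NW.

SW

Three-point gradient (reference A): Δ to B = (-185, 220, +4.41), Δ to C = (-125, 290, +8.44).
∂d/∂x = +0.02210, ∂d/∂y = +0.03863 (det = -26150).
Steepest decrease is along −∇f = (-0.02210 E, -0.03863 N) → southwest.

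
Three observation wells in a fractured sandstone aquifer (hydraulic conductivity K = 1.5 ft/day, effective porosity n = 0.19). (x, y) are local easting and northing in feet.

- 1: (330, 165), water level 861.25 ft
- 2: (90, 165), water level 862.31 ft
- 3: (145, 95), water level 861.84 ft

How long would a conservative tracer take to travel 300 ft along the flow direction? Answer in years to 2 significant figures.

Differences from 1: to 2 (Δx, Δy, Δh) = (-240, 0, +1.06); to 3 = (-185, -70, +0.59).
Determinant of the coordinate differences = (-240)·(-70) − (-185)·0 = 16800.
∂h/∂x = [(+1.06)·(-70) − (+0.59)·0] / 16800 = -0.004417
∂h/∂y = [(-240)·(+0.59) − (-185)·(+1.06)] / 16800 = +0.003244
|∇h| = √(-0.004417² + 0.003244²) = 0.00548
Seepage velocity v = K·i/n = 1.5 × 0.00548 / 0.19 = 0.04326 ft/day.
t = 300 / 0.04326 = 6935 days = 19 years.

19 years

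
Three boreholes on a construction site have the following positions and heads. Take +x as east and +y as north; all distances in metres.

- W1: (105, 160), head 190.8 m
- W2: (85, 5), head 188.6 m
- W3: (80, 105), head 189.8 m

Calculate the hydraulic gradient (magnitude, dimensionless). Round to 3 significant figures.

0.0176

With h = a·x + b·y + c and W1 as origin, the differences give:
  (-20)·a + (-155)·b = -2.2
  (-25)·a + (-55)·b = -1.0
Eliminate b (×(-55) and ×(-155), subtract): -2775·a = -34.00 → a = ∂h/∂x = +0.01225
Back-substitute: b = ∂h/∂y = +0.01261.
|∇h| = √(0.01225² + 0.01261²) = 0.01758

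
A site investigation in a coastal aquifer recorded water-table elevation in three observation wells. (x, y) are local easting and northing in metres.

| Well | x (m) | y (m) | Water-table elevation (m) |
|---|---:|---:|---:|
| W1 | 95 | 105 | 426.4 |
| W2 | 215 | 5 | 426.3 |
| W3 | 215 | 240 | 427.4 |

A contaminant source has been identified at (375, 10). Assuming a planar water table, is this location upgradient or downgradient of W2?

With h = a·x + b·y + c and W1 as origin, the differences give:
  120·a + (-100)·b = -0.1
  120·a + 135·b = +1.0
Eliminate b (×135 and ×(-100), subtract): 28200·a = 86.50 → a = ∂h/∂x = +0.003067
Back-substitute: b = ∂h/∂y = +0.004681.
Head at (375, 10) = 426.4 + (+0.003067)·(280) + (+0.004681)·(-95) = 426.81 m.
That is higher than the 426.3 m at W2, so the point is upgradient.

upgradient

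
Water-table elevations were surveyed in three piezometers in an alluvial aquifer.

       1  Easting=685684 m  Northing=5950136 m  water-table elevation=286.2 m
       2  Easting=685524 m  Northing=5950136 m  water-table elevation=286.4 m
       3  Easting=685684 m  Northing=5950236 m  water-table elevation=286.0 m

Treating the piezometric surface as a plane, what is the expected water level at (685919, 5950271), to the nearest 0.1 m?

285.6 m

∂h/∂x = (286.4 − 286.2) / (685524 − 685684) = -0.001250
∂h/∂y = (286.0 − 286.2) / (5950236 − 5950136) = -0.002000
h(685919, 5950271) = 286.2 + (-0.001250)·(235) + (-0.002000)·(135) = 286.2 -0.294 -0.270 = 285.636 m.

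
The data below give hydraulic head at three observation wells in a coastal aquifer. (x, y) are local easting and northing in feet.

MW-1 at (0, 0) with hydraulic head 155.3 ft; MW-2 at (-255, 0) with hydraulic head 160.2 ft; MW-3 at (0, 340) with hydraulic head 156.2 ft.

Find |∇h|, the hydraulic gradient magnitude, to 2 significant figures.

∂h/∂x = (160.2 − 155.3) / (-255 − 0) = -0.01922
∂h/∂y = (156.2 − 155.3) / (340 − 0) = +0.002647
|∇h| = √(-0.01922² + 0.002647²) = 0.0194

0.019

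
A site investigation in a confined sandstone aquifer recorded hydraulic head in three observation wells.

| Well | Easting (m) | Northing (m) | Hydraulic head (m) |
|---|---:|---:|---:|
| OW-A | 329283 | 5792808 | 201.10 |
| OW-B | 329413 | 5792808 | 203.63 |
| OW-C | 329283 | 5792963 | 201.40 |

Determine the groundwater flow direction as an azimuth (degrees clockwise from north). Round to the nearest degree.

∂h/∂x = (203.63 − 201.10) / (329413 − 329283) = +0.01946
∂h/∂y = (201.40 − 201.10) / (5792963 − 5792808) = +0.001935
Flow direction (−∇h) has components (-0.01946 E, -0.001935 N).
Azimuth = atan2(E, N) = atan2(-0.01946, -0.001935) = 264.3° ≈ 264°.

264°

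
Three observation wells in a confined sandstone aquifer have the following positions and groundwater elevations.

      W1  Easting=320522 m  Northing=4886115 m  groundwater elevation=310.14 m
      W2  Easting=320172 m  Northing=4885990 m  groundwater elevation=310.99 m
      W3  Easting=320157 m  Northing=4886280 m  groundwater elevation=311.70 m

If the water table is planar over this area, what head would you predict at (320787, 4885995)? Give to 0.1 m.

309.0 m

Differences from W1: to W2 (Δx, Δy, Δh) = (-350, -125, +0.85); to W3 = (-365, 165, +1.56).
Solve a·Δx + b·Δy = Δh: det = (-350)·165 − (-365)·(-125) = -103375.
∂h/∂x = [(+0.85)·165 − (+1.56)·(-125)] / -103375 = -0.003243
∂h/∂y = [(-350)·(+1.56) − (-365)·(+0.85)] / -103375 = +0.002281
h(320787, 4885995) = 310.14 + (-0.003243)·(265) + (+0.002281)·(-120) = 310.14 -0.859 -0.274 = 309.007 m.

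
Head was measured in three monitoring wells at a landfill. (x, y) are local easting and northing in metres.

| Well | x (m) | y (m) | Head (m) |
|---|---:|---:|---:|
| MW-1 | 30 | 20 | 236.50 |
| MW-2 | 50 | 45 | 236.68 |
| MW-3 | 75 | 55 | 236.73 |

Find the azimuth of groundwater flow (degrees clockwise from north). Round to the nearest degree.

171°

Three-point gradient (reference MW-1): Δ to MW-2 = (20, 25, +0.18), Δ to MW-3 = (45, 35, +0.23).
∂h/∂x = -0.001294, ∂h/∂y = +0.008235 (det = -425).
Flow direction (−∇h) has components (+0.001294 E, -0.008235 N).
Azimuth = atan2(E, N) = atan2(+0.001294, -0.008235) = 171.1° ≈ 171°.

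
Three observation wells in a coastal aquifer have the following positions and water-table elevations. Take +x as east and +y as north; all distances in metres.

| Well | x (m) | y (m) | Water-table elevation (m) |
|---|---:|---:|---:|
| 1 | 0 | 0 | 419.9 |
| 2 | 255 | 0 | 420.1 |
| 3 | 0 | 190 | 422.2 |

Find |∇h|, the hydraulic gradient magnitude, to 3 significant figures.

0.0121

∂h/∂x = (420.1 − 419.9) / (255 − 0) = +0.0007843
∂h/∂y = (422.2 − 419.9) / (190 − 0) = +0.01211
|∇h| = √(0.0007843² + 0.01211²) = 0.01214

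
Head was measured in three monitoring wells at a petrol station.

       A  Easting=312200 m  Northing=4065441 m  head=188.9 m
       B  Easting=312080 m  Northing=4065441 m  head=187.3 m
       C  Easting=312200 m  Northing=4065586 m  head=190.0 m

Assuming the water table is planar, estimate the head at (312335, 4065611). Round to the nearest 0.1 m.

192.0 m

∂h/∂x = (187.3 − 188.9) / (312080 − 312200) = +0.01333
∂h/∂y = (190.0 − 188.9) / (4065586 − 4065441) = +0.007586
h(312335, 4065611) = 188.9 + (+0.01333)·(135) + (+0.007586)·(170) = 188.9 +1.800 +1.290 = 191.990 m.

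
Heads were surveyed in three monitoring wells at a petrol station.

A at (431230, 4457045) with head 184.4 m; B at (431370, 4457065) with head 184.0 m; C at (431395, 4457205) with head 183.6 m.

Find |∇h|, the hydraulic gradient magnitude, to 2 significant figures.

With h = a·x + b·y + c and A as origin, the differences give:
  140·a + 20·b = -0.4
  165·a + 160·b = -0.8
Eliminate b (×160 and ×20, subtract): 19100·a = -48.00 → a = ∂h/∂x = -0.002513
Back-substitute: b = ∂h/∂y = -0.002408.
|∇h| = √(-0.002513² + -0.002408²) = 0.00348

0.0035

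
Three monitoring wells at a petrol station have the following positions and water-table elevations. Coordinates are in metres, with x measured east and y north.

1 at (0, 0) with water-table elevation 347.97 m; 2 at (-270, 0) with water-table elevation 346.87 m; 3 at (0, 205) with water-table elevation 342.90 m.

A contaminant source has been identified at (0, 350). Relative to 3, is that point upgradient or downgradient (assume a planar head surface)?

downgradient

∂h/∂x = (346.87 − 347.97) / (-270 − 0) = +0.004074
∂h/∂y = (342.90 − 347.97) / (205 − 0) = -0.02473
Head at (0, 350) = 347.97 + (+0.004074)·(0) + (-0.02473)·(350) = 339.31 m.
That is lower than the 342.90 m at 3, so the point is downgradient.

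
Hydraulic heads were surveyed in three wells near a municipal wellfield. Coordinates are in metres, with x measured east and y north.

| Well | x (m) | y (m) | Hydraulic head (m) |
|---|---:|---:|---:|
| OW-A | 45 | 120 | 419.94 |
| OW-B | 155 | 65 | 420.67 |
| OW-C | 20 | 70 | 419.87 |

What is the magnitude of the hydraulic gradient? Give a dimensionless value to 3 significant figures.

0.00607

Differences from OW-A: to OW-B (Δx, Δy, Δh) = (110, -55, +0.73); to OW-C = (-25, -50, -0.07).
Solve a·Δx + b·Δy = Δh: det = 110·(-50) − (-25)·(-55) = -6875.
∂h/∂x = [(+0.73)·(-50) − (-0.07)·(-55)] / -6875 = +0.005869
∂h/∂y = [110·(-0.07) − (-25)·(+0.73)] / -6875 = -0.001535
|∇h| = √(0.005869² + -0.001535²) = 0.006066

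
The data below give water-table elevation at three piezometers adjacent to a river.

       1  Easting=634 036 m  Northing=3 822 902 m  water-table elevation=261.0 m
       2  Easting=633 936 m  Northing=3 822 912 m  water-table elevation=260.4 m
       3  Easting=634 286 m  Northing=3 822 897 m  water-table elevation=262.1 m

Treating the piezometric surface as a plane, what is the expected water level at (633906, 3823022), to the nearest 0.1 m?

Taking 1 as reference: 2−1 = (-100, 10, -0.6); 3−1 = (250, -5, +1.1).
Solve a·Δx + b·Δy = Δh: det = (-100)·(-5) − 250·10 = -2000.
∂h/∂x = [(-0.6)·(-5) − (+1.1)·10] / -2000 = +0.004000
∂h/∂y = [(-100)·(+1.1) − 250·(-0.6)] / -2000 = -0.02000
h(633906, 3823022) = 261.0 + (+0.004000)·(-130) + (-0.02000)·(120) = 261.0 -0.520 -2.400 = 258.080 m.

258.1 m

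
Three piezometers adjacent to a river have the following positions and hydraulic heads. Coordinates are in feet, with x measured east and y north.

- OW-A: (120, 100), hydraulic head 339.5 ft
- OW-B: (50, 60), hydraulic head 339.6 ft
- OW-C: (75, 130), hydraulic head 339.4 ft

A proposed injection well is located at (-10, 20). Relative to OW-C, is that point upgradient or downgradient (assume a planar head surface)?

upgradient

Differences from OW-A: to OW-B (Δx, Δy, Δh) = (-70, -40, +0.1); to OW-C = (-45, 30, -0.1).
Determinant of the coordinate differences = (-70)·30 − (-45)·(-40) = -3900.
∂h/∂x = [(+0.1)·30 − (-0.1)·(-40)] / -3900 = +0.0002564
∂h/∂y = [(-70)·(-0.1) − (-45)·(+0.1)] / -3900 = -0.002949
Head at (-10, 20) = 339.5 + (+0.0002564)·(-130) + (-0.002949)·(-80) = 339.70 ft.
That is higher than the 339.4 ft at OW-C, so the point is upgradient.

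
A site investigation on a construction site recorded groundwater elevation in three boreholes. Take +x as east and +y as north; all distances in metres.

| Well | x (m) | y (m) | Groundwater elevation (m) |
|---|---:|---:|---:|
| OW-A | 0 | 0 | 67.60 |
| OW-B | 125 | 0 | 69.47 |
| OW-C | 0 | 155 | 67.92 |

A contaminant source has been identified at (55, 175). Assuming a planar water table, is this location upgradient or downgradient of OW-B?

downgradient

∂h/∂x = (69.47 − 67.60) / (125 − 0) = +0.01496
∂h/∂y = (67.92 − 67.60) / (155 − 0) = +0.002065
Head at (55, 175) = 67.60 + (+0.01496)·(55) + (+0.002065)·(175) = 68.78 m.
That is lower than the 69.47 m at OW-B, so the point is downgradient.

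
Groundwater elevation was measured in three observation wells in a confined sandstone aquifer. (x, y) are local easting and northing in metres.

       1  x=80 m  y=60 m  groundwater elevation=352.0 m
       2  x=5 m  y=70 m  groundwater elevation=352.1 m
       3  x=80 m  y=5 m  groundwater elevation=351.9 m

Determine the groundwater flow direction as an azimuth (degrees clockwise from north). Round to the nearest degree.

149°

With h = a·x + b·y + c and 1 as origin, the differences give:
  (-75)·a + 10·b = +0.1
  0·a + (-55)·b = -0.1
Eliminate b (×(-55) and ×10, subtract): 4125·a = -4.50 → a = ∂h/∂x = -0.001091
Back-substitute: b = ∂h/∂y = +0.001818.
Flow direction (−∇h) has components (+0.001091 E, -0.001818 N).
Azimuth = atan2(E, N) = atan2(+0.001091, -0.001818) = 149.0° ≈ 149°.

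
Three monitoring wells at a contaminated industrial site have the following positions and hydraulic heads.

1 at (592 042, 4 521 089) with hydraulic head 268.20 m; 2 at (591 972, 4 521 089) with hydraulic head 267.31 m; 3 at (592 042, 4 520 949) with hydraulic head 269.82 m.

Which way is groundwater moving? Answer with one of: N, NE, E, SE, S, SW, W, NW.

NW

∂h/∂x = (267.31 − 268.20) / (591972 − 592042) = +0.01271
∂h/∂y = (269.82 − 268.20) / (4520949 − 4521089) = -0.01157
Flow = −∇h = (-0.01271 east, +0.01157 north), which points northwest.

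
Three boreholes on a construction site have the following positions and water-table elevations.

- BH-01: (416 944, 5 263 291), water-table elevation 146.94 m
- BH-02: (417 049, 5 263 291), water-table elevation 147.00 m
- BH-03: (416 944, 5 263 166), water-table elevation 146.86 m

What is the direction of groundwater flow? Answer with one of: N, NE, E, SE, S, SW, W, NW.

SW

∂h/∂x = (147.00 − 146.94) / (417049 − 416944) = +0.0005714
∂h/∂y = (146.86 − 146.94) / (5263166 − 5263291) = +0.0006400
Flow = −∇h = (-0.0005714 east, -0.0006400 north), which points southwest.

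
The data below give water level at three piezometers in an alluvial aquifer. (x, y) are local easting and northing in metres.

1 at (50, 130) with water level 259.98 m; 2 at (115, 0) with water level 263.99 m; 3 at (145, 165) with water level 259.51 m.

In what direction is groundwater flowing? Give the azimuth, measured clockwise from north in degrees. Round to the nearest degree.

349°

Taking 1 as reference: 2−1 = (65, -130, +4.01); 3−1 = (95, 35, -0.47).
Solve a·Δx + b·Δy = Δh: det = 65·35 − 95·(-130) = 14625.
∂h/∂x = [(+4.01)·35 − (-0.47)·(-130)] / 14625 = +0.005419
∂h/∂y = [65·(-0.47) − 95·(+4.01)] / 14625 = -0.02814
Flow direction (−∇h) has components (-0.005419 E, +0.02814 N).
Azimuth = atan2(E, N) = atan2(-0.005419, +0.02814) = 349.1° ≈ 349°.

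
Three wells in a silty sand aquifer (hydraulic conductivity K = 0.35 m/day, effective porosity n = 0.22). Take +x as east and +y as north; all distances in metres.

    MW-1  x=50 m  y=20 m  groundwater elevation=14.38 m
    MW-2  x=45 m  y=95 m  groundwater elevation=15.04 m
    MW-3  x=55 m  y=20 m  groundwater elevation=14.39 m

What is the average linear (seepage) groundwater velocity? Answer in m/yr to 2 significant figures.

5.3 m/yr

Differences from MW-1: to MW-2 (Δx, Δy, Δh) = (-5, 75, +0.66); to MW-3 = (5, 0, +0.01).
Solve a·Δx + b·Δy = Δh: det = (-5)·0 − 5·75 = -375.
∂h/∂x = [(+0.66)·0 − (+0.01)·75] / -375 = +0.002000
∂h/∂y = [(-5)·(+0.01) − 5·(+0.66)] / -375 = +0.008933
|∇h| = √(0.002000² + 0.008933²) = 0.009154
Seepage velocity v = K·i/n = 0.35 × 0.009154 / 0.22 = 0.01456 m/day = 5.318 m/yr.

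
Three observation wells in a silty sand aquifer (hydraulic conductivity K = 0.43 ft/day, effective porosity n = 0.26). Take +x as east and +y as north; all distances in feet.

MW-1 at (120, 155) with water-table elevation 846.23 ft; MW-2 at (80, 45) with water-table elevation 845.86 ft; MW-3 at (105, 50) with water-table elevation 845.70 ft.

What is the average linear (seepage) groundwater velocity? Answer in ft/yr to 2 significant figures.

Taking MW-1 as reference: MW-2−MW-1 = (-40, -110, -0.37); MW-3−MW-1 = (-15, -105, -0.53).
Determinant of the coordinate differences = (-40)·(-105) − (-15)·(-110) = 2550.
∂h/∂x = [(-0.37)·(-105) − (-0.53)·(-110)] / 2550 = -0.007627
∂h/∂y = [(-40)·(-0.53) − (-15)·(-0.37)] / 2550 = +0.006137
|∇h| = √(-0.007627² + 0.006137²) = 0.009789
Seepage velocity v = K·i/n = 0.43 × 0.009789 / 0.26 = 0.01619 ft/day = 5.913 ft/yr.

5.9 ft/yr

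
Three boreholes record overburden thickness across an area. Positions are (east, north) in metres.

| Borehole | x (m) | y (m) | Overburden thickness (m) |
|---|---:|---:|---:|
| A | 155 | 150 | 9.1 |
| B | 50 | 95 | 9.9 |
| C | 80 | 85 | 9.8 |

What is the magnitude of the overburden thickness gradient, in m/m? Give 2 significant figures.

Taking A as reference: B−A = (-105, -55, +0.8); C−A = (-75, -65, +0.7).
Solve a·Δx + b·Δy = Δd: det = (-105)·(-65) − (-75)·(-55) = 2700.
∂d/∂x = [(+0.8)·(-65) − (+0.7)·(-55)] / 2700 = -0.005000
∂d/∂y = [(-105)·(+0.7) − (-75)·(+0.8)] / 2700 = -0.005000
|∇f| = √(-0.005000² + -0.005000²) = 0.007071 m/m

0.0071 m/m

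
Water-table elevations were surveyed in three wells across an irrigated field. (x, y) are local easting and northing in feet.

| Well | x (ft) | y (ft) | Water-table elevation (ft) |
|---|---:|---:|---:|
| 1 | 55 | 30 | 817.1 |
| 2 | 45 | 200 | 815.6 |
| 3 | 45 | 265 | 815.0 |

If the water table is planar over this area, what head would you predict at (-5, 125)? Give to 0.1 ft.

With h = a·x + b·y + c and 1 as origin, the differences give:
  (-10)·a + 170·b = -1.5
  (-10)·a + 235·b = -2.1
Eliminate b (×235 and ×170, subtract): -650·a = 4.50 → a = ∂h/∂x = -0.006923
Back-substitute: b = ∂h/∂y = -0.009231.
h(-5, 125) = 817.1 + (-0.006923)·(-60) + (-0.009231)·(95) = 817.1 +0.415 -0.877 = 816.638 ft.

816.6 ft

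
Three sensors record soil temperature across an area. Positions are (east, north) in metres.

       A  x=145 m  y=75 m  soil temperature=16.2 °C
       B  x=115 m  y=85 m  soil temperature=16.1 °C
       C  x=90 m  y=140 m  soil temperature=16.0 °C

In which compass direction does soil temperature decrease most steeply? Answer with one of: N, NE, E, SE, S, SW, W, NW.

Differences from A: to B (Δx, Δy, Δh) = (-30, 10, -0.1); to C = (-55, 65, -0.2).
Determinant of the coordinate differences = (-30)·65 − (-55)·10 = -1400.
∂T/∂x = [(-0.1)·65 − (-0.2)·10] / -1400 = +0.003214
∂T/∂y = [(-30)·(-0.2) − (-55)·(-0.1)] / -1400 = -0.0003571
Steepest decrease is along −∇f = (-0.003214 E, +0.0003571 N) → west.

W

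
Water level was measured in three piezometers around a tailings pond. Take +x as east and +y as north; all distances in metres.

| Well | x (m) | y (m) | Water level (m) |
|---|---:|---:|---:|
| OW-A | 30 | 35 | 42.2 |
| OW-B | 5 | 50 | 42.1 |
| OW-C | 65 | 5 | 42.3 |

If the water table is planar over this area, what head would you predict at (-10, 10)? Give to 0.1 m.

With h = a·x + b·y + c and OW-A as origin, the differences give:
  (-25)·a + 15·b = -0.1
  35·a + (-30)·b = +0.1
Eliminate b (×(-30) and ×15, subtract): 225·a = 1.50 → a = ∂h/∂x = +0.006667
Back-substitute: b = ∂h/∂y = +0.004444.
h(-10, 10) = 42.2 + (+0.006667)·(-40) + (+0.004444)·(-25) = 42.2 -0.267 -0.111 = 41.822 m.

41.8 m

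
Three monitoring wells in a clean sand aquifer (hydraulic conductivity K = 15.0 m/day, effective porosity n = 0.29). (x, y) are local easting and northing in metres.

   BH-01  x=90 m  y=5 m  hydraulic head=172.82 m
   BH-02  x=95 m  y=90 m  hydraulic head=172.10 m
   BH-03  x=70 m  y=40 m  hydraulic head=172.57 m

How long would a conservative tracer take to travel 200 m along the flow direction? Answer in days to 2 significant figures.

Taking BH-01 as reference: BH-02−BH-01 = (5, 85, -0.72); BH-03−BH-01 = (-20, 35, -0.25).
Solve a·Δx + b·Δy = Δh: det = 5·35 − (-20)·85 = 1875.
∂h/∂x = [(-0.72)·35 − (-0.25)·85] / 1875 = -0.002107
∂h/∂y = [5·(-0.25) − (-20)·(-0.72)] / 1875 = -0.008347
|∇h| = √(-0.002107² + -0.008347²) = 0.008609
Seepage velocity v = K·i/n = 15.0 × 0.008609 / 0.29 = 0.4453 m/day.
t = 200 / 0.4453 = 449.1 days.

450 days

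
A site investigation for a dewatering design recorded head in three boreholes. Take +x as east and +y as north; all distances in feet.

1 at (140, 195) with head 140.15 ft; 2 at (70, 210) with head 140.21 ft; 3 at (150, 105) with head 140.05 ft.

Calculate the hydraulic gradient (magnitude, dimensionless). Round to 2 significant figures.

Differences from 1: to 2 (Δx, Δy, Δh) = (-70, 15, +0.06); to 3 = (10, -90, -0.10).
Solve a·Δx + b·Δy = Δh: det = (-70)·(-90) − 10·15 = 6150.
∂h/∂x = [(+0.06)·(-90) − (-0.10)·15] / 6150 = -0.0006341
∂h/∂y = [(-70)·(-0.10) − 10·(+0.06)] / 6150 = +0.001041
|∇h| = √(-0.0006341² + 0.001041²) = 0.001219

0.0012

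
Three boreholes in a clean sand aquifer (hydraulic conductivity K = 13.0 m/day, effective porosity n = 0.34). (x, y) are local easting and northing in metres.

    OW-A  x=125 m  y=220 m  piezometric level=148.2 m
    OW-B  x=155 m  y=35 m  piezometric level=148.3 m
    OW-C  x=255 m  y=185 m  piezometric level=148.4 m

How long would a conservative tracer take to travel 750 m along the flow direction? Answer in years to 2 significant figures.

36 years

Taking OW-A as reference: OW-B−OW-A = (30, -185, +0.1); OW-C−OW-A = (130, -35, +0.2).
Determinant of the coordinate differences = 30·(-35) − 130·(-185) = 23000.
∂h/∂x = [(+0.1)·(-35) − (+0.2)·(-185)] / 23000 = +0.001457
∂h/∂y = [30·(+0.2) − 130·(+0.1)] / 23000 = -0.0003043
|∇h| = √(0.001457² + -0.0003043²) = 0.001488
Seepage velocity v = K·i/n = 13.0 × 0.001488 / 0.34 = 0.05689 m/day.
t = 750 / 0.05689 = 1.318e+04 days = 36.1 years.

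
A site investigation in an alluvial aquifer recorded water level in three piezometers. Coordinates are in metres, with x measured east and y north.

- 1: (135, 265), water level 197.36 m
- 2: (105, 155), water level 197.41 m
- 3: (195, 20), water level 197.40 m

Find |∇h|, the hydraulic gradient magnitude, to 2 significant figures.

Differences from 1: to 2 (Δx, Δy, Δh) = (-30, -110, +0.05); to 3 = (60, -245, +0.04).
Solve a·Δx + b·Δy = Δh: det = (-30)·(-245) − 60·(-110) = 13950.
∂h/∂x = [(+0.05)·(-245) − (+0.04)·(-110)] / 13950 = -0.0005627
∂h/∂y = [(-30)·(+0.04) − 60·(+0.05)] / 13950 = -0.0003011
|∇h| = √(-0.0005627² + -0.0003011²) = 0.0006382

0.00064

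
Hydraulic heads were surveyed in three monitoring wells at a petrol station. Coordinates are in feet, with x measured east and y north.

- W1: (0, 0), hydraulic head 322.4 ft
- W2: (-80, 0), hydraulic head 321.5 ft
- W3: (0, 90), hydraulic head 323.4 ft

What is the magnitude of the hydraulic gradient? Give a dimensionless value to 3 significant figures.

0.0158

∂h/∂x = (321.5 − 322.4) / (-80 − 0) = +0.01125
∂h/∂y = (323.4 − 322.4) / (90 − 0) = +0.01111
|∇h| = √(0.01125² + 0.01111²) = 0.01581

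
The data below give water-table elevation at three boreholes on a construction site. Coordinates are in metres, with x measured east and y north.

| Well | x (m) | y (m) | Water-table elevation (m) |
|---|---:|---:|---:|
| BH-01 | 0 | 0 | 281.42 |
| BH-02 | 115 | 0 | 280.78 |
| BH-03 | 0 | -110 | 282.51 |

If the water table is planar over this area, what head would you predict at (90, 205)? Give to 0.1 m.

∂h/∂x = (280.78 − 281.42) / (115 − 0) = -0.005565
∂h/∂y = (282.51 − 281.42) / (-110 − 0) = -0.009909
h(90, 205) = 281.42 + (-0.005565)·(90) + (-0.009909)·(205) = 281.42 -0.501 -2.031 = 278.888 m.

278.9 m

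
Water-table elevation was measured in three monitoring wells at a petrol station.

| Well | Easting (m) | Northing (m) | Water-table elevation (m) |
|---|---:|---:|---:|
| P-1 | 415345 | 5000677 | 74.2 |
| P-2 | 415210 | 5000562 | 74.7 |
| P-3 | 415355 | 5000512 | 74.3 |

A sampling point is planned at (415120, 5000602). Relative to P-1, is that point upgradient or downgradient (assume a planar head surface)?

upgradient

Three-point gradient (reference P-1): Δ to P-2 = (-135, -115, +0.5), Δ to P-3 = (10, -165, +0.1).
∂h/∂x = -0.003031, ∂h/∂y = -0.0007898 (det = 23425).
Head at (415120, 5000602) = 74.2 + (-0.003031)·(-225) + (-0.0007898)·(-75) = 74.94 m.
That is higher than the 74.2 m at P-1, so the point is upgradient.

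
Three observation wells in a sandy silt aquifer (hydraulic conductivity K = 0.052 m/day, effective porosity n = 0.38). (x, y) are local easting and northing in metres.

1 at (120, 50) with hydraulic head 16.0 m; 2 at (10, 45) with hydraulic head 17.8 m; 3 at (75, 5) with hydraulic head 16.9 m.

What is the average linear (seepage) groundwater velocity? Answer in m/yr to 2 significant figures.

Taking 1 as reference: 2−1 = (-110, -5, +1.8); 3−1 = (-45, -45, +0.9).
Determinant of the coordinate differences = (-110)·(-45) − (-45)·(-5) = 4725.
∂h/∂x = [(+1.8)·(-45) − (+0.9)·(-5)] / 4725 = -0.01619
∂h/∂y = [(-110)·(+0.9) − (-45)·(+1.8)] / 4725 = -0.003810
|∇h| = √(-0.01619² + -0.003810²) = 0.01663
Seepage velocity v = K·i/n = 0.052 × 0.01663 / 0.38 = 0.002276 m/day = 0.8313 m/yr.

0.83 m/yr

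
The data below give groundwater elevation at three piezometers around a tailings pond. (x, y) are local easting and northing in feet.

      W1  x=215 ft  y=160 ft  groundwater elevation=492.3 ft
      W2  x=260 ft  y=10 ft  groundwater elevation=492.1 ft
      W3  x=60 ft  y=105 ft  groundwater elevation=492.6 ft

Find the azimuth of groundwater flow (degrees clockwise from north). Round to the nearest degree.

107°

Three-point gradient (reference W1): Δ to W2 = (45, -150, -0.2), Δ to W3 = (-155, -55, +0.3).
∂h/∂x = -0.002177, ∂h/∂y = +0.0006803 (det = -25725).
Flow direction (−∇h) has components (+0.002177 E, -0.0006803 N).
Azimuth = atan2(E, N) = atan2(+0.002177, -0.0006803) = 107.4° ≈ 107°.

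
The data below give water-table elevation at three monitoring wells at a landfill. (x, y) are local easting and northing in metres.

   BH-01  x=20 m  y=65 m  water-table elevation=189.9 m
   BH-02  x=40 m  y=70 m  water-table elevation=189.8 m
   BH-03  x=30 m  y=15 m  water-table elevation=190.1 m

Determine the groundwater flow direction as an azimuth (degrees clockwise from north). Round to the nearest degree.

Differences from BH-01: to BH-02 (Δx, Δy, Δh) = (20, 5, -0.1); to BH-03 = (10, -50, +0.2).
Solve a·Δx + b·Δy = Δh: det = 20·(-50) − 10·5 = -1050.
∂h/∂x = [(-0.1)·(-50) − (+0.2)·5] / -1050 = -0.003810
∂h/∂y = [20·(+0.2) − 10·(-0.1)] / -1050 = -0.004762
Flow direction (−∇h) has components (+0.003810 E, +0.004762 N).
Azimuth = atan2(E, N) = atan2(+0.003810, +0.004762) = 38.7° ≈ 039°.

039°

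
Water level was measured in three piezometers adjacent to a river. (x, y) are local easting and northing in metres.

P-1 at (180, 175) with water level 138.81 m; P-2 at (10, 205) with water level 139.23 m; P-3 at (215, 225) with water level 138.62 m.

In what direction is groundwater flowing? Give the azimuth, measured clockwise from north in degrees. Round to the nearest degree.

Taking P-1 as reference: P-2−P-1 = (-170, 30, +0.42); P-3−P-1 = (35, 50, -0.19).
Solve a·Δx + b·Δy = Δh: det = (-170)·50 − 35·30 = -9550.
∂h/∂x = [(+0.42)·50 − (-0.19)·30] / -9550 = -0.002796
∂h/∂y = [(-170)·(-0.19) − 35·(+0.42)] / -9550 = -0.001843
Flow direction (−∇h) has components (+0.002796 E, +0.001843 N).
Azimuth = atan2(E, N) = atan2(+0.002796, +0.001843) = 56.6° ≈ 057°.

057°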